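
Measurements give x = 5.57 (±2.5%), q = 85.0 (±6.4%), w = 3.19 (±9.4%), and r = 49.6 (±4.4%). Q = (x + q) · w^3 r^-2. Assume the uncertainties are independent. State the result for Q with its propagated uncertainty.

Let u = x + q = 90.6. δu = √(δx² + δq²) = √(0.0194 + 29.6) = 5.44, so δu/u = 0.0601.
Q is then a monomial in u, w, r:
δQ/Q = √((δu/u)² + (3·δw/w)² + (-2·δr/r)²) = √(0.00361 + 0.0795 + 0.00774) = 0.301
Q = 1.20, so δQ = 0.301 × 1.20 = 0.360.

1.20 ± 0.360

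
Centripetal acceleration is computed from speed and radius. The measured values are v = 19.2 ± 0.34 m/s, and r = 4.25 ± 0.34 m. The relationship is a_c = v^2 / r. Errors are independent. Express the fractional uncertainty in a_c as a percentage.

8.75%

Relative error in a monomial: (δa_c/a_c)² = Σ (nᵢ · δxᵢ/xᵢ)².
  (2·δv/v)² = (2×0.0177)² = 0.00125;  (-1·δr/r)² = (-1×0.0800)² = 0.00640
δa_c/a_c = √(0.00765) = 0.0875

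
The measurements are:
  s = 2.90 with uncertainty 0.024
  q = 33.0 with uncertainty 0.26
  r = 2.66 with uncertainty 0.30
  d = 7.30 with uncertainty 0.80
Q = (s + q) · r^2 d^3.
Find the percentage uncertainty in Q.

39.9%

Let u = s + q = 35.9. δu = √(δs² + δq²) = √(0.000576 + 0.0676) = 0.261, so δu/u = 0.00727.
Q is then a monomial in u, r, d:
δQ/Q = √((δu/u)² + (2·δr/r)² + (3·δd/d)²) = √(5.29e-05 + 0.0509 + 0.108) = 0.399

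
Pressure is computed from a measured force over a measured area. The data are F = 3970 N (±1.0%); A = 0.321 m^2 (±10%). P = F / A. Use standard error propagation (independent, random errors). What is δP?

Each factor contributes (exponent × relative error)² to (δP/P)²:
  (1·δF/F)² = (1×0.0100)² = 0.000100;  (-1·δA/A)² = (-1×0.100)² = 0.0100
δP/P = √(0.0101) = 0.100
P = 12400 Pa, so δP = 0.100 × 12400 = 1240 Pa.

1240 Pa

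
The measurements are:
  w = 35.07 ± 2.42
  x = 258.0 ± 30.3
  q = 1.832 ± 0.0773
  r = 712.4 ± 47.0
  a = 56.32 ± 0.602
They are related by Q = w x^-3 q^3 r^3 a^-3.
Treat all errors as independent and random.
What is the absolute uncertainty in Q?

0.0109

Products/powers → add relative errors in quadrature, weighted by exponent:
  (1·δw/w)² = (1×0.0690)² = 0.00476;  (-3·δx/x)² = (-3×0.117)² = 0.124;  (3·δq/q)² = (3×0.0422)² = 0.0160;  (3·δr/r)² = (3×0.0660)² = 0.0392;  (-3·δa/a)² = (-3×0.0107)² = 0.00103
δQ/Q = √(0.185) = 0.430
Q = 0.02541, so δQ = 0.430 × 0.02541 = 0.0109.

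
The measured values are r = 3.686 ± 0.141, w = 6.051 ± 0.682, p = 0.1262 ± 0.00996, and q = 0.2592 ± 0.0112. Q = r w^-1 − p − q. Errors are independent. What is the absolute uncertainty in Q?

Let h = r·w^-1 = 0.6092. δh/h = √((1·δr/r)² + (-1·δw/w)²) = √(0.00146 + 0.0127) = 0.119, so δh = 0.0725.
Q = h − p − q: δQ = √(δh² + δp² + δq²) = √(0.00526 + 9.92e-05 + 0.000125) = 0.0740

0.0740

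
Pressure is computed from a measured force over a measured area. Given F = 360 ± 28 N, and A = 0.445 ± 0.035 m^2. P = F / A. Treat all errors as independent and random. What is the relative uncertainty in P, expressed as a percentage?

Products/powers → add relative errors in quadrature, weighted by exponent:
  (1·δF/F)² = (1×0.0778)² = 0.00605;  (-1·δA/A)² = (-1×0.0787)² = 0.00619
δP/P = √(0.0122) = 0.111

11.1%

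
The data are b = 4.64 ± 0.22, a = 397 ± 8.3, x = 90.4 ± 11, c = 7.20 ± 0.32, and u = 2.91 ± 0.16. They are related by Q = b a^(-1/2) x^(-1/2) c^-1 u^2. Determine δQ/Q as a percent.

Q is a product of powers, so relative uncertainties combine in quadrature:
  (1·δb/b)² = (1×0.0474)² = 0.00225;  (−½·δa/a)² = (-0.5×0.0209)² = 0.000109;  (−½·δx/x)² = (-0.5×0.122)² = 0.00370;  (-1·δc/c)² = (-1×0.0444)² = 0.00198;  (2·δu/u)² = (2×0.0550)² = 0.0121
δQ/Q = √(0.0201) = 0.142

14.2%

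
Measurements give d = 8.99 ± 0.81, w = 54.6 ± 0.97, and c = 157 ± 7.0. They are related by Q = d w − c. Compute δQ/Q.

Let p = d·w = 491. δp/p = √((1·δd/d)² + (1·δw/w)²) = √(0.00812 + 0.000316) = 0.0918, so δp = 45.1.
Q = p − c: δQ = √(δp² + δc²) = √(2030 + 49.0) = 45.6
Q = 334, so δQ/Q = 45.6/334 = 0.137.

0.137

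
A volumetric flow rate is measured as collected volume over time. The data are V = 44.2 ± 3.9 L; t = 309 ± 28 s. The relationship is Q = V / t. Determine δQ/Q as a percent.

12.6%

Since Q is a product/quotient, work with relative uncertainties:
  (1·δV/V)² = (1×0.0882)² = 0.00779;  (-1·δt/t)² = (-1×0.0906)² = 0.00821
δQ/Q = √(0.0160) = 0.126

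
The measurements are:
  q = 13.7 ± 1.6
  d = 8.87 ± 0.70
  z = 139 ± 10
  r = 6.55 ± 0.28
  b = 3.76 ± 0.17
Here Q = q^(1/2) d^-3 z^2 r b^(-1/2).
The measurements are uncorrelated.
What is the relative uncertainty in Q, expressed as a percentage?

Products/powers → add relative errors in quadrature, weighted by exponent:
  (½·δq/q)² = (0.5×0.117)² = 0.00341;  (-3·δd/d)² = (-3×0.0789)² = 0.0561;  (2·δz/z)² = (2×0.0719)² = 0.0207;  (1·δr/r)² = (1×0.0427)² = 0.00183;  (−½·δb/b)² = (-0.5×0.0452)² = 0.000511
δQ/Q = √(0.0825) = 0.287

28.7%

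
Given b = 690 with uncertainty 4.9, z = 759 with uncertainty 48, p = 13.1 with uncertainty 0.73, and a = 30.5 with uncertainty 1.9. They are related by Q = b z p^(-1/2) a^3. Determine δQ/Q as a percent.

19.9%

Relative error in a monomial: (δQ/Q)² = Σ (nᵢ · δxᵢ/xᵢ)².
  (1·δb/b)² = (1×0.00710)² = 5.04e-05;  (1·δz/z)² = (1×0.0632)² = 0.00400;  (−½·δp/p)² = (-0.5×0.0557)² = 0.000776;  (3·δa/a)² = (3×0.0623)² = 0.0349
δQ/Q = √(0.0398) = 0.199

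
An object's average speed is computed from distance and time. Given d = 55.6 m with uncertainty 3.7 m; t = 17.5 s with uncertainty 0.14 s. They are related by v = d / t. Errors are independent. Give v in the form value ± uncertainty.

3.18 ± 0.213 m/s

Since v is a product/quotient, work with relative uncertainties:
  (1·δd/d)² = (1×0.0665)² = 0.00443;  (-1·δt/t)² = (-1×0.00800)² = 6.4e-05
δv/v = √(0.00449) = 0.0670
v = 3.18 m/s, so δv = 0.0670 × 3.18 = 0.213 m/s.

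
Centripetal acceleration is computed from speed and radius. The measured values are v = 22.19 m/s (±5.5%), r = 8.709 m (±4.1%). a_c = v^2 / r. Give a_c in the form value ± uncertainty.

56.54 ± 6.64 m/s^2

Since a_c is a product/quotient, work with relative uncertainties:
  (2·δv/v)² = (2×0.0550)² = 0.0121;  (-1·δr/r)² = (-1×0.0410)² = 0.00168
δa_c/a_c = √(0.0138) = 0.117
a_c = 56.54 m/s^2, so δa_c = 0.117 × 56.54 = 6.64 m/s^2.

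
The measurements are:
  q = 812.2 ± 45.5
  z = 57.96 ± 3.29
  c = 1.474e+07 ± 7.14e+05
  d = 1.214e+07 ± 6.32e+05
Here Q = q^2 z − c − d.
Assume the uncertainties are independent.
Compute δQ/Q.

Let p = q^2·z = 3.823e+07. δp/p = √((2·δq/q)² + (1·δz/z)²) = √(0.0126 + 0.00322) = 0.126, so δp = 4.8e+06.
Q = p − c − d: δQ = √(δp² + δc² + δd²) = √(2.31e+13 + 5.1e+11 + 3.99e+11) = 4.9e+06
Q = 1.135e+07, so δQ/Q = 4.9e+06/1.135e+07 = 0.431.

0.431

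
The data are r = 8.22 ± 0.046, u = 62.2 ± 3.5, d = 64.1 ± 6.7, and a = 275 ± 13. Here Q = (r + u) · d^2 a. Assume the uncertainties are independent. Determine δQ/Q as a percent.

22.0%

Let w = r + u = 70.4. δw = √(δr² + δu²) = √(0.00212 + 12.2) = 3.50, so δw/w = 0.0497.
Q is then a monomial in w, d, a:
δQ/Q = √((δw/w)² + (2·δd/d)² + (1·δa/a)²) = √(0.00247 + 0.0437 + 0.00223) = 0.220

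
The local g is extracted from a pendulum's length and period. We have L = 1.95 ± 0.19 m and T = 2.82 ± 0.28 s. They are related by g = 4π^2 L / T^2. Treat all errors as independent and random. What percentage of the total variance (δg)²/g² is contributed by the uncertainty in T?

80.6%

(δg/g)² = (1·δL/L)² + (-2·δT/T)²
  L term: (1×0.0974)² = 0.00949
  T term: (-2×0.0993)² = 0.0394
Total = 0.0489. Share from T = 0.0394/0.0489 = 0.806.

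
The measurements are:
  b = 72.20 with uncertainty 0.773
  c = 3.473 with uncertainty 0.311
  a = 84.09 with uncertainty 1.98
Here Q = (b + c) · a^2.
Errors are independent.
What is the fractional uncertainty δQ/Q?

0.0484

Let u = b + c = 75.67. δu = √(δb² + δc²) = √(0.598 + 0.0967) = 0.833, so δu/u = 0.0110.
Q is then a monomial in u, a:
δQ/Q = √((δu/u)² + (2·δa/a)²) = √(0.000121 + 0.00222) = 0.0484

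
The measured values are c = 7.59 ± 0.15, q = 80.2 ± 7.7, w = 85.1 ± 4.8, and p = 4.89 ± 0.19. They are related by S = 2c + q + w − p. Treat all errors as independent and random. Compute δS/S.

0.0517

Absolute uncertainties add in quadrature for a linear combination:
  (2·δc)² = 0.0900;  (δq)² = 59.3;  (δw)² = 23.0;  (δp)² = 0.0361
δS = √(82.5) = 9.08
S = 176, so δS/S = 9.08/176 = 0.0517.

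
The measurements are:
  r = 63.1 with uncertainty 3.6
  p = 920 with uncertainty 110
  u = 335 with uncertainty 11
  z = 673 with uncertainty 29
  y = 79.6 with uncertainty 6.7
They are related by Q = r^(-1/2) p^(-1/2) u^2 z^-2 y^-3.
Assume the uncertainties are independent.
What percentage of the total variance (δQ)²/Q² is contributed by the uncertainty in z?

(δQ/Q)² = (−½·δr/r)² + (−½·δp/p)² + (2·δu/u)² + (-2·δz/z)² + (-3·δy/y)²
  r term: (-0.5×0.0571)² = 0.000814
  p term: (-0.5×0.120)² = 0.00357
  u term: (2×0.0328)² = 0.00431
  z term: (-2×0.0431)² = 0.00743
  y term: (-3×0.0842)² = 0.0638
Total = 0.0799. Share from z = 0.00743/0.0799 = 0.0930.

9.30%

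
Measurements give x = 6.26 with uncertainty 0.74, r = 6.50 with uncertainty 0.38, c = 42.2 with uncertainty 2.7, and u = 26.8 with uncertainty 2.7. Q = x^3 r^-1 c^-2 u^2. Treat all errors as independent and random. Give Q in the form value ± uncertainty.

For a monomial Q ∝ x^3, r^-1, c^-2, u^2, fractional errors add in quadrature:
  (3·δx/x)² = (3×0.118)² = 0.126;  (-1·δr/r)² = (-1×0.0585)² = 0.00342;  (-2·δc/c)² = (-2×0.0640)² = 0.0164;  (2·δu/u)² = (2×0.101)² = 0.0406
δQ/Q = √(0.186) = 0.431
Q = 15.2, so δQ = 0.431 × 15.2 = 6.57.

15.2 ± 6.57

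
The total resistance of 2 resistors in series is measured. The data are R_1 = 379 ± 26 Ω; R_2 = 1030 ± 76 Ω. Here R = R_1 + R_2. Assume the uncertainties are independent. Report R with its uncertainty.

For a sum/difference, combine absolute errors in quadrature:
  (δR_1)² = 676;  (δR_2)² = 5780
δR = √(6450) = 80.3 Ω
R = 1410 Ω.

1410 ± 80.3 Ω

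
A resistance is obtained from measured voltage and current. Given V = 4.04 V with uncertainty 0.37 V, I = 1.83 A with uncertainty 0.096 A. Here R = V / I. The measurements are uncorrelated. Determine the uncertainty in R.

Each factor contributes (exponent × relative error)² to (δR/R)²:
  (1·δV/V)² = (1×0.0916)² = 0.00839;  (-1·δI/I)² = (-1×0.0525)² = 0.00275
δR/R = √(0.0111) = 0.106
R = 2.21 Ω, so δR = 0.106 × 2.21 = 0.233 Ω.

0.233 Ω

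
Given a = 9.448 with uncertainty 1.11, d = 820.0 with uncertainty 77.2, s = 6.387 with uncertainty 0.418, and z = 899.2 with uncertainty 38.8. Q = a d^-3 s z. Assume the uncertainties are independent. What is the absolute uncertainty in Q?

3.11e-05

Since Q is a product/quotient, work with relative uncertainties:
  (1·δa/a)² = (1×0.117)² = 0.0138;  (-3·δd/d)² = (-3×0.0941)² = 0.0798;  (1·δs/s)² = (1×0.0654)² = 0.00428;  (1·δz/z)² = (1×0.0431)² = 0.00186
δQ/Q = √(0.0997) = 0.316
Q = 9.841e-05, so δQ = 0.316 × 9.841e-05 = 3.11e-05.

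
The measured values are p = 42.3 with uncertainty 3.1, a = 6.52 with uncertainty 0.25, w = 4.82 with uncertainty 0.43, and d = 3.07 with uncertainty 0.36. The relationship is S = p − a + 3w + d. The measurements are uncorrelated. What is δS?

3.39

Each term contributes (cᵢ δxᵢ)² to (δS)²:
  (δp)² = 9.61;  (δa)² = 0.0625;  (3·δw)² = 1.66;  (δd)² = 0.130
δS = √(11.5) = 3.39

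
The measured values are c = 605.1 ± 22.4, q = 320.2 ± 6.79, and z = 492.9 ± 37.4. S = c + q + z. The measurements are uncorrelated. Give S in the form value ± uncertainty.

1418 ± 44.1

Sums and differences: (δS)² = Σ (cᵢ δxᵢ)².
  (δc)² = 502;  (δq)² = 46.1;  (δz)² = 1400
δS = √(1950) = 44.1
S = 1418.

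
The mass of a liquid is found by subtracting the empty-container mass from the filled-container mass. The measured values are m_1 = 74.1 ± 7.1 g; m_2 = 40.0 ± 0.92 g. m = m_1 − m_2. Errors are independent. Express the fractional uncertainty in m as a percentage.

21.0%

For a sum/difference, combine absolute errors in quadrature:
  (δm_1)² = 50.4;  (δm_2)² = 0.846
δm = √(51.3) = 7.16 g
m = 34.1 g, so δm/m = 7.16/34.1 = 0.210.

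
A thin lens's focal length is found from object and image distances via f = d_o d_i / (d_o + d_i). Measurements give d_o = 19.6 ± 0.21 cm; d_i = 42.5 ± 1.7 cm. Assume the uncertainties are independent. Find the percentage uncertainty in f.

1.46%

∂f/∂d_o = (d_i/(d_o+d_i))² = 0.468;  ∂f/∂d_i = (d_o/(d_o+d_i))² = 0.0996
δf = √((∂f/∂d_o · δd_o)² + (∂f/∂d_i · δd_i)²) = √(0.00967 + 0.0287) = 0.196 cm
f = 13.4 cm, so δf/f = 0.196/13.4 = 0.0146.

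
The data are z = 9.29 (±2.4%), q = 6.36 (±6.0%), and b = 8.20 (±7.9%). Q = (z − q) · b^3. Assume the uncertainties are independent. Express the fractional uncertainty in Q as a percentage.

28.1%

Let u = z − q = 2.93. δu = √(δz² + δq²) = √(0.0497 + 0.146) = 0.442, so δu/u = 0.151.
Q is then a monomial in u, b:
δQ/Q = √((δu/u)² + (3·δb/b)²) = √(0.0228 + 0.0562) = 0.281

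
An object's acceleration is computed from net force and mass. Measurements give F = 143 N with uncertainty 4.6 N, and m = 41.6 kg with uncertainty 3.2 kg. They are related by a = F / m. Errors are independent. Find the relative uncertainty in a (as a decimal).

Products/powers → add relative errors in quadrature, weighted by exponent:
  (1·δF/F)² = (1×0.0322)² = 0.00103;  (-1·δm/m)² = (-1×0.0769)² = 0.00592
δa/a = √(0.00695) = 0.0834

0.0834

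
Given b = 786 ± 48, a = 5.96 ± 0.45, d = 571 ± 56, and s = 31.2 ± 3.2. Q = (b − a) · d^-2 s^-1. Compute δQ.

1.76e-05

Let u = b − a = 780. δu = √(δb² + δa²) = √(2300 + 0.203) = 48.0, so δu/u = 0.0615.
Q is then a monomial in u, d, s:
δQ/Q = √((δu/u)² + (-2·δd/d)² + (-1·δs/s)²) = √(0.00379 + 0.0385 + 0.0105) = 0.230
Q = 7.67e-05, so δQ = 0.230 × 7.67e-05 = 1.76e-05.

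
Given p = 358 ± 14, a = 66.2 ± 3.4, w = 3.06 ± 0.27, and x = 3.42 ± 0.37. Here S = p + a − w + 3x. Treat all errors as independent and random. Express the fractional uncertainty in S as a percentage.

3.35%

S is a linear combination, so absolute uncertainties add in quadrature:
  (δp)² = 196;  (δa)² = 11.6;  (δw)² = 0.0729;  (3·δx)² = 1.23
δS = √(209) = 14.5
S = 431, so δS/S = 14.5/431 = 0.0335.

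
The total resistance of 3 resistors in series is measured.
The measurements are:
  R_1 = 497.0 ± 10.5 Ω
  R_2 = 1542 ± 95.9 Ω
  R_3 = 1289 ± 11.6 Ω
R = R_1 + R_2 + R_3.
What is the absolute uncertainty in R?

Absolute uncertainties add in quadrature for a linear combination:
  (δR_1)² = 110;  (δR_2)² = 9200;  (δR_3)² = 135
δR = √(9440) = 97.2 Ω

97.2 Ω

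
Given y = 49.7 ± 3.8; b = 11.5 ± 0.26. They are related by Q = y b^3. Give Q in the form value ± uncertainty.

75600 ± 7730

Each factor contributes (exponent × relative error)² to (δQ/Q)²:
  (1·δy/y)² = (1×0.0765)² = 0.00585;  (3·δb/b)² = (3×0.0226)² = 0.00460
δQ/Q = √(0.0104) = 0.102
Q = 75600, so δQ = 0.102 × 75600 = 7730.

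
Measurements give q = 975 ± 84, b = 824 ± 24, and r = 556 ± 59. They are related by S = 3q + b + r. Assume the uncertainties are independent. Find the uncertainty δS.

Sums and differences: (δS)² = Σ (cᵢ δxᵢ)².
  (3·δq)² = 63500;  (δb)² = 576;  (δr)² = 3480
δS = √(67600) = 260

260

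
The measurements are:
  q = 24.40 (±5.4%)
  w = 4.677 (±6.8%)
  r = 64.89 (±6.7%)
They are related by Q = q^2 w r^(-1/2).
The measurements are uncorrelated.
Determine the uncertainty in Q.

45.6

Relative error in a monomial: (δQ/Q)² = Σ (nᵢ · δxᵢ/xᵢ)².
  (2·δq/q)² = (2×0.0540)² = 0.0117;  (1·δw/w)² = (1×0.0680)² = 0.00462;  (−½·δr/r)² = (-0.5×0.0670)² = 0.00112
δQ/Q = √(0.0174) = 0.132
Q = 345.7, so δQ = 0.132 × 345.7 = 45.6.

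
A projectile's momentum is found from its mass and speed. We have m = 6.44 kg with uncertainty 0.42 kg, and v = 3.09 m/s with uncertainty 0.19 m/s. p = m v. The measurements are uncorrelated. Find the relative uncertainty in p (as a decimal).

0.0896

Relative error in a monomial: (δp/p)² = Σ (nᵢ · δxᵢ/xᵢ)².
  (1·δm/m)² = (1×0.0652)² = 0.00425;  (1·δv/v)² = (1×0.0615)² = 0.00378
δp/p = √(0.00803) = 0.0896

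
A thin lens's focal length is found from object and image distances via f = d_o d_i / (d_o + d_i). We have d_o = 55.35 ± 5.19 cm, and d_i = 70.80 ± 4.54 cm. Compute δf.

∂f/∂d_o = (d_i/(d_o+d_i))² = 0.315;  ∂f/∂d_i = (d_o/(d_o+d_i))² = 0.193
δf = √((∂f/∂d_o · δd_o)² + (∂f/∂d_i · δd_i)²) = √(2.67 + 0.764) = 1.85 cm

1.85 cm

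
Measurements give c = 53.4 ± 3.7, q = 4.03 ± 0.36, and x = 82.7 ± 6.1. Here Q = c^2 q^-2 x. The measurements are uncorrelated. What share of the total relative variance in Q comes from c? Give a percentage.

34.0%

(δQ/Q)² = (2·δc/c)² + (-2·δq/q)² + (1·δx/x)²
  c term: (2×0.0693)² = 0.0192
  q term: (-2×0.0893)² = 0.0319
  x term: (1×0.0738)² = 0.00544
Total = 0.0566. Share from c = 0.0192/0.0566 = 0.340.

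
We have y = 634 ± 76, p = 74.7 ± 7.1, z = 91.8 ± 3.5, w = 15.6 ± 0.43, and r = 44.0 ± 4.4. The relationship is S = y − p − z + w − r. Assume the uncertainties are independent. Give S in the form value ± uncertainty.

For a sum/difference, combine absolute errors in quadrature:
  (δy)² = 5780;  (δp)² = 50.4;  (δz)² = 12.2;  (δw)² = 0.185;  (δr)² = 19.4
δS = √(5860) = 76.5
S = 439.

439 ± 76.5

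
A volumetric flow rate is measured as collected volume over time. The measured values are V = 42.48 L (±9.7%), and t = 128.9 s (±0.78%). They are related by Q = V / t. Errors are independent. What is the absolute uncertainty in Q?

Each factor contributes (exponent × relative error)² to (δQ/Q)²:
  (1·δV/V)² = (1×0.0970)² = 0.00941;  (-1·δt/t)² = (-1×0.00780)² = 6.08e-05
δQ/Q = √(0.00947) = 0.0973
Q = 0.3296 L/s, so δQ = 0.0973 × 0.3296 = 0.0321 L/s.

0.0321 L/s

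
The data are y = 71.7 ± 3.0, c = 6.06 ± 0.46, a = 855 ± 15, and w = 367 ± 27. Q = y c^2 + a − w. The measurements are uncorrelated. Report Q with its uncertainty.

3120 ± 416

Let p = y·c^2 = 2630. δp/p = √((1·δy/y)² + (2·δc/c)²) = √(0.00175 + 0.0230) = 0.157, so δp = 415.
Q = p + a − w: δQ = √(δp² + δa² + δw²) = √(1.72e+05 + 225 + 729) = 416
Q = 3120.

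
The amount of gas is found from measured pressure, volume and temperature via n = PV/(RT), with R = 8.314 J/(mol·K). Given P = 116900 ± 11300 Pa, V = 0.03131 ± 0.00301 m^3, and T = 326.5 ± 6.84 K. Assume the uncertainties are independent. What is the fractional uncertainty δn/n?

0.138

Relative error in a monomial: (δn/n)² = Σ (nᵢ · δxᵢ/xᵢ)².
  (1·δP/P)² = (1×0.0967)² = 0.00934;  (1·δV/V)² = (1×0.0961)² = 0.00924;  (-1·δT/T)² = (-1×0.0209)² = 0.000439
δn/n = √(0.0190) = 0.138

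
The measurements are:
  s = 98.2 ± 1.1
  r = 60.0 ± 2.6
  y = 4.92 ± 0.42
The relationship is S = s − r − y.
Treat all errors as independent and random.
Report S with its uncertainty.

33.3 ± 2.85

Sums and differences: (δS)² = Σ (cᵢ δxᵢ)².
  (δs)² = 1.21;  (δr)² = 6.76;  (δy)² = 0.176
δS = √(8.15) = 2.85
S = 33.3.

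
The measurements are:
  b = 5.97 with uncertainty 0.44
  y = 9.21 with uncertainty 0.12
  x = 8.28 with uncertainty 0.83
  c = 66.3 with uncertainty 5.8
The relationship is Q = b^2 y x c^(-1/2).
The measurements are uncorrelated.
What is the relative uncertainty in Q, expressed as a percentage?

Since Q is a product/quotient, work with relative uncertainties:
  (2·δb/b)² = (2×0.0737)² = 0.0217;  (1·δy/y)² = (1×0.0130)² = 0.000170;  (1·δx/x)² = (1×0.100)² = 0.0100;  (−½·δc/c)² = (-0.5×0.0875)² = 0.00191
δQ/Q = √(0.0339) = 0.184

18.4%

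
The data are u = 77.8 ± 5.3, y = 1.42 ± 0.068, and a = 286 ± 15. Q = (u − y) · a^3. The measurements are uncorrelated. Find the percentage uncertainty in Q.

Let w = u − y = 76.4. δw = √(δu² + δy²) = √(28.1 + 0.00462) = 5.30, so δw/w = 0.0694.
Q is then a monomial in w, a:
δQ/Q = √((δw/w)² + (3·δa/a)²) = √(0.00482 + 0.0248) = 0.172

17.2%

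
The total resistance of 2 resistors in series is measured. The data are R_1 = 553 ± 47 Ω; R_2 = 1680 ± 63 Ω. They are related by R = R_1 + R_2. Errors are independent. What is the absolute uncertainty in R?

78.6 Ω

Each term contributes (cᵢ δxᵢ)² to (δR)²:
  (δR_1)² = 2210;  (δR_2)² = 3970
δR = √(6180) = 78.6 Ω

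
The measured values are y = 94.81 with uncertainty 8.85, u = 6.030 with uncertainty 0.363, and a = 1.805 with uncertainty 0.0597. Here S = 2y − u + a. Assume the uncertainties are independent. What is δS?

Each term contributes (cᵢ δxᵢ)² to (δS)²:
  (2·δy)² = 313;  (δu)² = 0.132;  (δa)² = 0.00356
δS = √(313) = 17.7

17.7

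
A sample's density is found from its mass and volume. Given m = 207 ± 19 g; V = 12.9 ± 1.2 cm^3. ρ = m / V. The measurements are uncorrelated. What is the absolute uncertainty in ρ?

2.10 g/cm^3

Since ρ is a product/quotient, work with relative uncertainties:
  (1·δm/m)² = (1×0.0918)² = 0.00842;  (-1·δV/V)² = (-1×0.0930)² = 0.00865
δρ/ρ = √(0.0171) = 0.131
ρ = 16.0 g/cm^3, so δρ = 0.131 × 16.0 = 2.10 g/cm^3.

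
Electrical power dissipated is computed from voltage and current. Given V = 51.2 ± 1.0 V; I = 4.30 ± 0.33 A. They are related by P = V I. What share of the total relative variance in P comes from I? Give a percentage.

(δP/P)² = (1·δV/V)² + (1·δI/I)²
  V term: (1×0.0195)² = 0.000381
  I term: (1×0.0767)² = 0.00589
Total = 0.00627. Share from I = 0.00589/0.00627 = 0.939.

93.9%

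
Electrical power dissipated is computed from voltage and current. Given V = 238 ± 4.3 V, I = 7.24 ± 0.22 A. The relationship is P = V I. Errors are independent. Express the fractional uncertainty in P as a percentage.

3.54%

Since P is a product/quotient, work with relative uncertainties:
  (1·δV/V)² = (1×0.0181)² = 0.000326;  (1·δI/I)² = (1×0.0304)² = 0.000923
δP/P = √(0.00125) = 0.0354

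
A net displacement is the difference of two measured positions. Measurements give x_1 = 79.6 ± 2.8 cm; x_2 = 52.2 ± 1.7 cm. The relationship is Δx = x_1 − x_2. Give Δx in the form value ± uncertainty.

27.4 ± 3.28 cm

Each term contributes (cᵢ δxᵢ)² to (δΔx)²:
  (δx_1)² = 7.84;  (δx_2)² = 2.89
δΔx = √(10.7) = 3.28 cm
Δx = 27.4 cm.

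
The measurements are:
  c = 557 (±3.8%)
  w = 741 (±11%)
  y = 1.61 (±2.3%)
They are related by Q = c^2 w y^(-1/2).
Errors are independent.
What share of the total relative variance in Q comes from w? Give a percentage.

67.2%

(δQ/Q)² = (2·δc/c)² + (1·δw/w)² + (−½·δy/y)²
  c term: (2×0.0380)² = 0.00578
  w term: (1×0.110)² = 0.0121
  y term: (-0.5×0.0230)² = 0.000132
Total = 0.0180. Share from w = 0.0121/0.0180 = 0.672.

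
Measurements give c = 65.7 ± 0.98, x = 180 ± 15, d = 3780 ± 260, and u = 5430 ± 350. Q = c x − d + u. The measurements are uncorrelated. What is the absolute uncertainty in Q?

1090

Let p = c·x = 11800. δp/p = √((1·δc/c)² + (1·δx/x)²) = √(0.000222 + 0.00694) = 0.0847, so δp = 1000.
Q = p − d + u: δQ = √(δp² + δd² + δu²) = √(1e+06 + 67600 + 1.22e+05) = 1090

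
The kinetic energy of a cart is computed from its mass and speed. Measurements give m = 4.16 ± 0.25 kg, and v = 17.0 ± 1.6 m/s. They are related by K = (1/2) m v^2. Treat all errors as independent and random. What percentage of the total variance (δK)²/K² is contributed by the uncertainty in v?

90.8%

(δK/K)² = (1·δm/m)² + (2·δv/v)²
  m term: (1×0.0601)² = 0.00361
  v term: (2×0.0941)² = 0.0354
Total = 0.0390. Share from v = 0.0354/0.0390 = 0.908.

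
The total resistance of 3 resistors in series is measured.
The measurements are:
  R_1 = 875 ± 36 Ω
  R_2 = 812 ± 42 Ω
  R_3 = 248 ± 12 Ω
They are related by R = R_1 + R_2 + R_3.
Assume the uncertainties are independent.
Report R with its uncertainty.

Each term contributes (cᵢ δxᵢ)² to (δR)²:
  (δR_1)² = 1300;  (δR_2)² = 1760;  (δR_3)² = 144
δR = √(3200) = 56.6 Ω
R = 1940 Ω.

1940 ± 56.6 Ω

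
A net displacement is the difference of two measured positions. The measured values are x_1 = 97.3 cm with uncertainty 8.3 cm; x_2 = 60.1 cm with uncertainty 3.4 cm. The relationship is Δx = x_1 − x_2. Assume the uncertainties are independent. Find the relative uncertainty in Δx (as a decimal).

Absolute uncertainties add in quadrature for a linear combination:
  (δx_1)² = 68.9;  (δx_2)² = 11.6
δΔx = √(80.5) = 8.97 cm
Δx = 37.2 cm, so δΔx/Δx = 8.97/37.2 = 0.241.

0.241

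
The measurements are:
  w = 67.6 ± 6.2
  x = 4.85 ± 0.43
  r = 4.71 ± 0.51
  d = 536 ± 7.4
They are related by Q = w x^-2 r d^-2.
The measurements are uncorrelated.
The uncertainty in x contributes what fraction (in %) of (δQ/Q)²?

60.1%

(δQ/Q)² = (1·δw/w)² + (-2·δx/x)² + (1·δr/r)² + (-2·δd/d)²
  w term: (1×0.0917)² = 0.00841
  x term: (-2×0.0887)² = 0.0314
  r term: (1×0.108)² = 0.0117
  d term: (-2×0.0138)² = 0.000762
Total = 0.0523. Share from x = 0.0314/0.0523 = 0.601.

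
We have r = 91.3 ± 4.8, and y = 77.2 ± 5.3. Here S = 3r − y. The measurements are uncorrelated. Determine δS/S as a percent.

Each term contributes (cᵢ δxᵢ)² to (δS)²:
  (3·δr)² = 207;  (δy)² = 28.1
δS = √(235) = 15.3
S = 197, so δS/S = 15.3/197 = 0.0780.

7.80%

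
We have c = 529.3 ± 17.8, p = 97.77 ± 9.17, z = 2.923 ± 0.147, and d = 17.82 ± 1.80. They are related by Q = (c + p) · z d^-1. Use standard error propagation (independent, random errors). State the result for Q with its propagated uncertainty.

Let u = c + p = 627.1. δu = √(δc² + δp²) = √(317 + 84.1) = 20.0, so δu/u = 0.0319.
Q is then a monomial in u, z, d:
δQ/Q = √((δu/u)² + (1·δz/z)² + (-1·δd/d)²) = √(0.00102 + 0.00253 + 0.0102) = 0.117
Q = 102.9, so δQ = 0.117 × 102.9 = 12.1.

102.9 ± 12.1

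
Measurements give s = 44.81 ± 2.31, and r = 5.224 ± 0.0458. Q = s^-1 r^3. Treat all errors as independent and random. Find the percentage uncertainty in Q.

5.79%

Products/powers → add relative errors in quadrature, weighted by exponent:
  (-1·δs/s)² = (-1×0.0516)² = 0.00266;  (3·δr/r)² = (3×0.00877)² = 0.000692
δQ/Q = √(0.00335) = 0.0579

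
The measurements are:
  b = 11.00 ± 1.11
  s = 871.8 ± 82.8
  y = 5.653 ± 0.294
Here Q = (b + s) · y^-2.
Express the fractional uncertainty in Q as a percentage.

14.0%

Let u = b + s = 882.8. δu = √(δb² + δs²) = √(1.23 + 6860) = 82.8, so δu/u = 0.0938.
Q is then a monomial in u, y:
δQ/Q = √((δu/u)² + (-2·δy/y)²) = √(0.00880 + 0.0108) = 0.140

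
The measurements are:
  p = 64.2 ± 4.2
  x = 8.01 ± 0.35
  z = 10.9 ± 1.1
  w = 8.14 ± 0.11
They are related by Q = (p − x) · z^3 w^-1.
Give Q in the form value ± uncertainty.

8940 ± 2790

Let u = p − x = 56.2. δu = √(δp² + δx²) = √(17.6 + 0.122) = 4.21, so δu/u = 0.0750.
Q is then a monomial in u, z, w:
δQ/Q = √((δu/u)² + (3·δz/z)² + (-1·δw/w)²) = √(0.00563 + 0.0917 + 0.000183) = 0.312
Q = 8940, so δQ = 0.312 × 8940 = 2790.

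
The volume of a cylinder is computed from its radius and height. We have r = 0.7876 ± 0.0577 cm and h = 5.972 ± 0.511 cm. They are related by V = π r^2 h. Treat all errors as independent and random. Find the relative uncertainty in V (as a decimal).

0.170

Since V is a product/quotient, work with relative uncertainties:
  (2·δr/r)² = (2×0.0733)² = 0.0215;  (1·δh/h)² = (1×0.0856)² = 0.00732
δV/V = √(0.0288) = 0.170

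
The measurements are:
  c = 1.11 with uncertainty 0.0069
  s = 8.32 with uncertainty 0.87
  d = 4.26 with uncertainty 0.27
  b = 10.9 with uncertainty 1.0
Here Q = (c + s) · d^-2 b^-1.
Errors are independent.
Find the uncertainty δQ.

0.00866

Let u = c + s = 9.43. δu = √(δc² + δs²) = √(4.76e-05 + 0.757) = 0.870, so δu/u = 0.0923.
Q is then a monomial in u, d, b:
δQ/Q = √((δu/u)² + (-2·δd/d)² + (-1·δb/b)²) = √(0.00851 + 0.0161 + 0.00842) = 0.182
Q = 0.0477, so δQ = 0.182 × 0.0477 = 0.00866.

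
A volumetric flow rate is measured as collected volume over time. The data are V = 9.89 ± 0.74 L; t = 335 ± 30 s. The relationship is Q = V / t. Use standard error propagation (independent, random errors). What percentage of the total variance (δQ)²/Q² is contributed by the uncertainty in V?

(δQ/Q)² = (1·δV/V)² + (-1·δt/t)²
  V term: (1×0.0748)² = 0.00560
  t term: (-1×0.0896)² = 0.00802
Total = 0.0136. Share from V = 0.00560/0.0136 = 0.411.

41.1%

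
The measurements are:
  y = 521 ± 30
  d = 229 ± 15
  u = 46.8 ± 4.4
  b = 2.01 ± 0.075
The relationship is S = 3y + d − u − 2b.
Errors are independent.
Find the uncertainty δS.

Sums and differences: (δS)² = Σ (cᵢ δxᵢ)².
  (3·δy)² = 8100;  (δd)² = 225;  (δu)² = 19.4;  (2·δb)² = 0.0225
δS = √(8340) = 91.3

91.3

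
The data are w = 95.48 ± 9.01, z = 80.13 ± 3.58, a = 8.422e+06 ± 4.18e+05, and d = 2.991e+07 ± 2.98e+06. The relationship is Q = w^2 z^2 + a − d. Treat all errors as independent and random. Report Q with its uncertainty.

(3.705 ± 1.26) × 10^7

Let p = w^2·z^2 = 5.853e+07. δp/p = √((2·δw/w)² + (2·δz/z)²) = √(0.0356 + 0.00798) = 0.209, so δp = 1.22e+07.
Q = p + a − d: δQ = √(δp² + δa² + δd²) = √(1.49e+14 + 1.75e+11 + 8.88e+12) = 1.26e+07
Q = 3.705e+07.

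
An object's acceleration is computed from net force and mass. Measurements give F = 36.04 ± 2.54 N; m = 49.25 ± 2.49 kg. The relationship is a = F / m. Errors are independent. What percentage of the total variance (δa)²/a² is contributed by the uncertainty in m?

(δa/a)² = (1·δF/F)² + (-1·δm/m)²
  F term: (1×0.0705)² = 0.00497
  m term: (-1×0.0506)² = 0.00256
Total = 0.00752. Share from m = 0.00256/0.00752 = 0.340.

34.0%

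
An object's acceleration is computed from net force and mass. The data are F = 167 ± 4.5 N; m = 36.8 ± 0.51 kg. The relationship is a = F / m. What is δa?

a is a product of powers, so relative uncertainties combine in quadrature:
  (1·δF/F)² = (1×0.0269)² = 0.000726;  (-1·δm/m)² = (-1×0.0139)² = 0.000192
δa/a = √(0.000918) = 0.0303
a = 4.54 m/s^2, so δa = 0.0303 × 4.54 = 0.138 m/s^2.

0.138 m/s^2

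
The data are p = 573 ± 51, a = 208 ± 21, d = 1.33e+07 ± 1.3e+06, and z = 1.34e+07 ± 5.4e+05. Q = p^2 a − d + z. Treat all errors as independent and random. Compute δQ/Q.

Let w = p^2·a = 6.83e+07. δw/w = √((2·δp/p)² + (1·δa/a)²) = √(0.0317 + 0.0102) = 0.205, so δw = 1.4e+07.
Q = w − d + z: δQ = √(δw² + δd² + δz²) = √(1.95e+14 + 1.69e+12 + 2.92e+11) = 1.4e+07
Q = 6.84e+07, so δQ/Q = 1.4e+07/6.84e+07 = 0.205.

0.205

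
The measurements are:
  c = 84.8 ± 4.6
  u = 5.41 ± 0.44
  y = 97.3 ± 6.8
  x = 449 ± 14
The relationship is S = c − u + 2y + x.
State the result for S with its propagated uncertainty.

Each term contributes (cᵢ δxᵢ)² to (δS)²:
  (δc)² = 21.2;  (δu)² = 0.194;  (2·δy)² = 185;  (δx)² = 196
δS = √(402) = 20.1
S = 723.

723 ± 20.1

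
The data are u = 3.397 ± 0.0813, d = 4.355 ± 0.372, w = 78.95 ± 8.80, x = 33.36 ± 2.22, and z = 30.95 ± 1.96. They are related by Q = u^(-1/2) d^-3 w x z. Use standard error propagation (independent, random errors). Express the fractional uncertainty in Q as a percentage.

29.4%

Relative error in a monomial: (δQ/Q)² = Σ (nᵢ · δxᵢ/xᵢ)².
  (−½·δu/u)² = (-0.5×0.0239)² = 0.000143;  (-3·δd/d)² = (-3×0.0854)² = 0.0657;  (1·δw/w)² = (1×0.111)² = 0.0124;  (1·δx/x)² = (1×0.0665)² = 0.00443;  (1·δz/z)² = (1×0.0633)² = 0.00401
δQ/Q = √(0.0867) = 0.294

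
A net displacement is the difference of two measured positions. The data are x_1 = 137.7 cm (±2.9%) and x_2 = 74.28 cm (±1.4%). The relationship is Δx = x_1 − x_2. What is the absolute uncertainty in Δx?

4.13 cm

Δx is a linear combination, so absolute uncertainties add in quadrature:
  (δx_1)² = 15.9;  (δx_2)² = 1.08
δΔx = √(17.0) = 4.13 cm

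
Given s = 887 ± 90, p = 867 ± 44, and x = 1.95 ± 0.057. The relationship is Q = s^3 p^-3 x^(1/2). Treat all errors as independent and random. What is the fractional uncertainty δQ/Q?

0.341

For a monomial Q ∝ s^3, p^-3, x^(1/2), fractional errors add in quadrature:
  (3·δs/s)² = (3×0.101)² = 0.0927;  (-3·δp/p)² = (-3×0.0507)² = 0.0232;  (½·δx/x)² = (0.5×0.0292)² = 0.000214
δQ/Q = √(0.116) = 0.341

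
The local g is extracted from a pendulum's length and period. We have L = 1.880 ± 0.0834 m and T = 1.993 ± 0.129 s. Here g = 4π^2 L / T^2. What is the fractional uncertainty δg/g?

Products/powers → add relative errors in quadrature, weighted by exponent:
  (1·δL/L)² = (1×0.0444)² = 0.00197;  (-2·δT/T)² = (-2×0.0647)² = 0.0168
δg/g = √(0.0187) = 0.137

0.137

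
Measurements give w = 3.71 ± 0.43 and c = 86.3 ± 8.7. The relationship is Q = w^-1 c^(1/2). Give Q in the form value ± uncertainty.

2.50 ± 0.316

Each factor contributes (exponent × relative error)² to (δQ/Q)²:
  (-1·δw/w)² = (-1×0.116)² = 0.0134;  (½·δc/c)² = (0.5×0.101)² = 0.00254
δQ/Q = √(0.0160) = 0.126
Q = 2.50, so δQ = 0.126 × 2.50 = 0.316.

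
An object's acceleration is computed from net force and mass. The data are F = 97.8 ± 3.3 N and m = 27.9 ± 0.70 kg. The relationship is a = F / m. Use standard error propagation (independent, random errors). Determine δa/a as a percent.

Each factor contributes (exponent × relative error)² to (δa/a)²:
  (1·δF/F)² = (1×0.0337)² = 0.00114;  (-1·δm/m)² = (-1×0.0251)² = 0.000629
δa/a = √(0.00177) = 0.0420

4.20%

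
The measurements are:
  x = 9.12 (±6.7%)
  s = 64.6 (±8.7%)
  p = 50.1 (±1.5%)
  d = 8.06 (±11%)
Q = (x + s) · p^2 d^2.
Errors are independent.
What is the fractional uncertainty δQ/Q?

Let u = x + s = 73.7. δu = √(δx² + δs²) = √(0.373 + 31.6) = 5.65, so δu/u = 0.0767.
Q is then a monomial in u, p, d:
δQ/Q = √((δu/u)² + (2·δp/p)² + (2·δd/d)²) = √(0.00588 + 0.000900 + 0.0484) = 0.235

0.235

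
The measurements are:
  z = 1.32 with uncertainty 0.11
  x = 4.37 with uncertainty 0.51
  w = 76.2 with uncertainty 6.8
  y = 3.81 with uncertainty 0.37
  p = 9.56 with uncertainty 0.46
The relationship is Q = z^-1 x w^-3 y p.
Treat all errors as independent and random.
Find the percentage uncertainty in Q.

Relative error in a monomial: (δQ/Q)² = Σ (nᵢ · δxᵢ/xᵢ)².
  (-1·δz/z)² = (-1×0.0833)² = 0.00694;  (1·δx/x)² = (1×0.117)² = 0.0136;  (-3·δw/w)² = (-3×0.0892)² = 0.0717;  (1·δy/y)² = (1×0.0971)² = 0.00943;  (1·δp/p)² = (1×0.0481)² = 0.00232
δQ/Q = √(0.104) = 0.322

32.2%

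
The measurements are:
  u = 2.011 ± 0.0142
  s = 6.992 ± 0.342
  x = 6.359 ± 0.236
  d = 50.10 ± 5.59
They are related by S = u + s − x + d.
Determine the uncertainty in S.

5.61

S is a linear combination, so absolute uncertainties add in quadrature:
  (δu)² = 0.000202;  (δs)² = 0.117;  (δx)² = 0.0557;  (δd)² = 31.2
δS = √(31.4) = 5.61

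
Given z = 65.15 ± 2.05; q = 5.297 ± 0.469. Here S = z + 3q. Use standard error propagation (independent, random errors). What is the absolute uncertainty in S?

Absolute uncertainties add in quadrature for a linear combination:
  (δz)² = 4.20;  (3·δq)² = 1.98
δS = √(6.18) = 2.49

2.49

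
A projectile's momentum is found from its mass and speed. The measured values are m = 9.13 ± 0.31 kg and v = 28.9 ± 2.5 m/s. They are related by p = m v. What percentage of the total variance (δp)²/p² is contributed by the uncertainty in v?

(δp/p)² = (1·δm/m)² + (1·δv/v)²
  m term: (1×0.0340)² = 0.00115
  v term: (1×0.0865)² = 0.00748
Total = 0.00864. Share from v = 0.00748/0.00864 = 0.867.

86.7%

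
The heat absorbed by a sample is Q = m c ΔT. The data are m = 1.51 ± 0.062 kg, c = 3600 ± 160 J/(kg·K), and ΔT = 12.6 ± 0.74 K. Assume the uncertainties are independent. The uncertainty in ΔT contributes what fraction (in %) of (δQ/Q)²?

48.5%

(δQ/Q)² = (1·δm/m)² + (1·δc/c)² + (1·δΔT/ΔT)²
  m term: (1×0.0411)² = 0.00169
  c term: (1×0.0444)² = 0.00198
  ΔT term: (1×0.0587)² = 0.00345
Total = 0.00711. Share from ΔT = 0.00345/0.00711 = 0.485.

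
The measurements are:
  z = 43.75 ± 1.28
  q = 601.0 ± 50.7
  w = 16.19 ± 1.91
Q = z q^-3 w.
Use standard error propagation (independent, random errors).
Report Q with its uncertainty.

(3.263 ± 0.916) × 10^-6

Q is a product of powers, so relative uncertainties combine in quadrature:
  (1·δz/z)² = (1×0.0293)² = 0.000856;  (-3·δq/q)² = (-3×0.0844)² = 0.0640;  (1·δw/w)² = (1×0.118)² = 0.0139
δQ/Q = √(0.0788) = 0.281
Q = 3.263e-06, so δQ = 0.281 × 3.263e-06 = 9.16e-07.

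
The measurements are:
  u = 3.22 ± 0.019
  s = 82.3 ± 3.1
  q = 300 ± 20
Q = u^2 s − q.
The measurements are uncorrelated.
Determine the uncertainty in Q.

Let p = u^2·s = 853. δp/p = √((2·δu/u)² + (1·δs/s)²) = √(0.000139 + 0.00142) = 0.0395, so δp = 33.7.
Q = p − q: δQ = √(δp² + δq²) = √(1130 + 400) = 39.2

39.2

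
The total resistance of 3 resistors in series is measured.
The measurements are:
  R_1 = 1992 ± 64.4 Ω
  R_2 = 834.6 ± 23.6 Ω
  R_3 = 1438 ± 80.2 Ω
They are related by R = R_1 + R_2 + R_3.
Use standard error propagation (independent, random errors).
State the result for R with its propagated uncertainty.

4265 ± 106 Ω

Sums and differences: (δR)² = Σ (cᵢ δxᵢ)².
  (δR_1)² = 4150;  (δR_2)² = 557;  (δR_3)² = 6430
δR = √(11100) = 106 Ω
R = 4265 Ω.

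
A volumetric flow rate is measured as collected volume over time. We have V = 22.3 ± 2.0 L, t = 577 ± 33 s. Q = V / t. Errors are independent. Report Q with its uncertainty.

0.0386 ± 0.00411 L/s

Relative error in a monomial: (δQ/Q)² = Σ (nᵢ · δxᵢ/xᵢ)².
  (1·δV/V)² = (1×0.0897)² = 0.00804;  (-1·δt/t)² = (-1×0.0572)² = 0.00327
δQ/Q = √(0.0113) = 0.106
Q = 0.0386 L/s, so δQ = 0.106 × 0.0386 = 0.00411 L/s.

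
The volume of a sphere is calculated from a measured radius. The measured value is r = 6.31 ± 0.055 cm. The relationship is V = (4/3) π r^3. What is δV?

27.5 cm^3

V is a product of powers, so relative uncertainties combine in quadrature:
  (3·δr/r)² = (3×0.00872)² = 0.000684
δV/V = √(0.000684) = 0.0261
V = 1050 cm^3, so δV = 0.0261 × 1050 = 27.5 cm^3.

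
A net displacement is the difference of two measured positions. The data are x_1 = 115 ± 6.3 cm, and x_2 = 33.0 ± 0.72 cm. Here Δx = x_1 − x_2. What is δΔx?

Each term contributes (cᵢ δxᵢ)² to (δΔx)²:
  (δx_1)² = 39.7;  (δx_2)² = 0.518
δΔx = √(40.2) = 6.34 cm

6.34 cm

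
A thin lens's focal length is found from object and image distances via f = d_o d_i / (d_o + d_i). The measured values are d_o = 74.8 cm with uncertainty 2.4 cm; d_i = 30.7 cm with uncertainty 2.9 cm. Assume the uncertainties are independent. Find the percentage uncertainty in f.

∂f/∂d_o = (d_i/(d_o+d_i))² = 0.0847;  ∂f/∂d_i = (d_o/(d_o+d_i))² = 0.503
δf = √((∂f/∂d_o · δd_o)² + (∂f/∂d_i · δd_i)²) = √(0.0413 + 2.13) = 1.47 cm
f = 21.8 cm, so δf/f = 1.47/21.8 = 0.0676.

6.76%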